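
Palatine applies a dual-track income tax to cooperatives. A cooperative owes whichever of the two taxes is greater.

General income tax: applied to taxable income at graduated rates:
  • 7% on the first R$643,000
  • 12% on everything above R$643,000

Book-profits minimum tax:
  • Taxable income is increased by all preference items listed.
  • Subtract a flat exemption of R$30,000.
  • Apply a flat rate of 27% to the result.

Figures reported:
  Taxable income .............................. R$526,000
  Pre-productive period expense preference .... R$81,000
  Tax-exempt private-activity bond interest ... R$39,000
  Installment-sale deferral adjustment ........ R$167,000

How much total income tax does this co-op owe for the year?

R$211,410

General income tax:
  R$526,000 × 7% = R$36,820

Book-profits minimum tax:
  Adjusted income: R$526,000 + R$81,000 + R$39,000 + R$167,000 = R$813,000
  Less exemption R$30,000 → base R$783,000
  R$783,000 × 27% = R$211,410

R$211,410 > R$36,820, so the book-profits minimum tax is the binding amount.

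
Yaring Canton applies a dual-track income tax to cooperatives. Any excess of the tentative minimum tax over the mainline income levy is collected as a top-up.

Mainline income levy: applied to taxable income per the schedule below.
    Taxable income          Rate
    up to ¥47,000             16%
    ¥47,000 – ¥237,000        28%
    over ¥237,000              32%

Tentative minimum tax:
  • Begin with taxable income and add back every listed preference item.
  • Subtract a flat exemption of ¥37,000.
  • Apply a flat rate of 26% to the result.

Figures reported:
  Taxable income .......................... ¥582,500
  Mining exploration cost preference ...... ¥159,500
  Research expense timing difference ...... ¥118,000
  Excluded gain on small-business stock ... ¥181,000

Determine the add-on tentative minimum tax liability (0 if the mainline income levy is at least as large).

¥89,760

Mainline income levy:
  ¥47,000 × 16% = ¥7,520
  ¥190,000 × 28% = ¥53,200
  ¥345,500 × 32% = ¥110,560
  → ¥171,280

Tentative minimum tax:
  Adjusted income: ¥582,500 + ¥159,500 + ¥118,000 + ¥181,000 = ¥1,041,000
  Less exemption ¥37,000 → base ¥1,004,000
  ¥1,004,000 × 26% = ¥261,040

Excess of tentative minimum tax over mainline income levy: ¥261,040 − ¥171,280 = ¥89,760.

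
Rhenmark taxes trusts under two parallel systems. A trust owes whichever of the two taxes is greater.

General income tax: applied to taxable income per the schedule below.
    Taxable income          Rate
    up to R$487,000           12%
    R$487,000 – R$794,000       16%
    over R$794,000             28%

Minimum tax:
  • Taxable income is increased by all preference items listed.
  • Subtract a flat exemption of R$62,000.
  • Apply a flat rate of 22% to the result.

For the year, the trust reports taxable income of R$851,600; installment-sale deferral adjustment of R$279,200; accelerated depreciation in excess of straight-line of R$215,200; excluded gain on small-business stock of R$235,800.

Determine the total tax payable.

General income tax:
  R$487,000 × 12% = R$58,440
  R$307,000 × 16% = R$49,120
  R$57,600 × 28% = R$16,128
  → R$123,688

Minimum tax:
  Adjusted income: R$851,600 + R$279,200 + R$215,200 + R$235,800 = R$1,581,800
  Less exemption R$62,000 → base R$1,519,800
  R$1,519,800 × 22% = R$334,356

R$334,356 > R$123,688, so the minimum tax is the binding amount.

R$334,356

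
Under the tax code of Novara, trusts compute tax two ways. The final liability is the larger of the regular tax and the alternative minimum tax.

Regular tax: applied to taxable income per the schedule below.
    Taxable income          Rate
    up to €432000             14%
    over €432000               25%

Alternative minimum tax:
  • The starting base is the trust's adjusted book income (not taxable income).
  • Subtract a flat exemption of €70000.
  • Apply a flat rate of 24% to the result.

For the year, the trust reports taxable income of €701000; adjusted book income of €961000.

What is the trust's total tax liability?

€213840

Regular tax:
  €432000 × 14% = €60480
  €269000 × 25% = €67250
  → €127730

Alternative minimum tax:
  Base (adjusted book income): €961000
  Less exemption €70000 → base €891000
  €891000 × 24% = €213840

€213840 > €127730, so the alternative minimum tax is the binding amount.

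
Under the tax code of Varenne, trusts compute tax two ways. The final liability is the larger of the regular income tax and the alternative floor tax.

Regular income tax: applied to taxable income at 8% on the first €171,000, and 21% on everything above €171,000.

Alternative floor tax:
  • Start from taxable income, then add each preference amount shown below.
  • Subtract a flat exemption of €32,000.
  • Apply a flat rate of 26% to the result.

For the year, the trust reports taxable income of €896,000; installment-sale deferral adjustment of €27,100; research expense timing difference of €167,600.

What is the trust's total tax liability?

€275,262

Regular income tax:
  €171,000 × 8% = €13,680
  €725,000 × 21% = €152,250
  → €165,930

Alternative floor tax:
  Adjusted income: €896,000 + €27,100 + €167,600 = €1,090,700
  Less exemption €32,000 → base €1,058,700
  €1,058,700 × 26% = €275,262

€275,262 > €165,930, so the alternative floor tax is the binding amount.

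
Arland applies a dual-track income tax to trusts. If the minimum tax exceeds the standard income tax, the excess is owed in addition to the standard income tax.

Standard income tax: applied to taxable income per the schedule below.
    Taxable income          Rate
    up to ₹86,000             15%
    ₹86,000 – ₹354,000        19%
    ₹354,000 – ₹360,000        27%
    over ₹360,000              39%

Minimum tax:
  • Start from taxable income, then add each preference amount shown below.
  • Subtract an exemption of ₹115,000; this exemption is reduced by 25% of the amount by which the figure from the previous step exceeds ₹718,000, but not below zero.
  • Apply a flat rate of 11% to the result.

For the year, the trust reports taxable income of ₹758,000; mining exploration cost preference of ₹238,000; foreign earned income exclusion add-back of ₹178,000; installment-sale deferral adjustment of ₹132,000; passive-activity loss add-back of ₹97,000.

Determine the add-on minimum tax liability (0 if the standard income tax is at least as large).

₹0

Minimum tax:
  Adjusted income: ₹758,000 + ₹238,000 + ₹178,000 + ₹132,000 + ₹97,000 = ₹1,403,000
  Exemption: 25% × (₹1,403,000 − ₹718,000) = ₹171,250 ≥ ₹115,000, so the exemption is fully phased out
  Base: ₹1,403,000 − ₹0 = ₹1,403,000
  ₹1,403,000 × 11% = ₹154,330

Standard income tax:
  ₹86,000 × 15% = ₹12,900
  ₹268,000 × 19% = ₹50,920
  ₹6,000 × 27% = ₹1,620
  ₹398,000 × 39% = ₹155,220
  → ₹220,660

₹154,330 ≤ ₹220,660, so no add-on is due.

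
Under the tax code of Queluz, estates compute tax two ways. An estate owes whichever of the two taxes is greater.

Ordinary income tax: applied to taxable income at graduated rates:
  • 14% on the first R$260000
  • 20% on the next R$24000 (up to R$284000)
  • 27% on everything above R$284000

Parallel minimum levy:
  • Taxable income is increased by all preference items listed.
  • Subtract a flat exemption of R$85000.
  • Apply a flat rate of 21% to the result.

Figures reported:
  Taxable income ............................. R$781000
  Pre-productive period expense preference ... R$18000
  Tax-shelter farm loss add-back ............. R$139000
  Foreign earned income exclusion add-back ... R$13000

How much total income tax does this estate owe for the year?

Ordinary income tax:
  R$260000 × 14% = R$36400
  R$24000 × 20% = R$4800
  R$497000 × 27% = R$134190
  → R$175390

Parallel minimum levy:
  Adjusted income: R$781000 + R$18000 + R$139000 + R$13000 = R$951000
  Less exemption R$85000 → base R$866000
  R$866000 × 21% = R$181860

R$181860 > R$175390, so the parallel minimum levy is the binding amount.

R$181860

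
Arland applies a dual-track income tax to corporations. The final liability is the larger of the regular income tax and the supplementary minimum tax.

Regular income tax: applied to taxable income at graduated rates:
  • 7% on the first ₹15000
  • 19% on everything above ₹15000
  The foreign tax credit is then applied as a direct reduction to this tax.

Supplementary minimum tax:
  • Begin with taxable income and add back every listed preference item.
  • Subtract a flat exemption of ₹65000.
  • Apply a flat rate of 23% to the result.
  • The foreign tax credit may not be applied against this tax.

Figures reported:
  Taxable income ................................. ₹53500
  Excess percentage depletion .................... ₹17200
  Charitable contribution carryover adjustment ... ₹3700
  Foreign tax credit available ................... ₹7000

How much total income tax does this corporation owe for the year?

₹2162

Regular income tax:
  ₹15000 × 7% = ₹1050
  ₹38500 × 19% = ₹7315
  → ₹8365
  Less foreign tax credit ₹7000 → ₹1365

Supplementary minimum tax:
  Adjusted income: ₹53500 + ₹17200 + ₹3700 = ₹74400
  Less exemption ₹65000 → base ₹9400
  ₹9400 × 23% = ₹2162

₹2162 > ₹1365, so the supplementary minimum tax is the binding amount.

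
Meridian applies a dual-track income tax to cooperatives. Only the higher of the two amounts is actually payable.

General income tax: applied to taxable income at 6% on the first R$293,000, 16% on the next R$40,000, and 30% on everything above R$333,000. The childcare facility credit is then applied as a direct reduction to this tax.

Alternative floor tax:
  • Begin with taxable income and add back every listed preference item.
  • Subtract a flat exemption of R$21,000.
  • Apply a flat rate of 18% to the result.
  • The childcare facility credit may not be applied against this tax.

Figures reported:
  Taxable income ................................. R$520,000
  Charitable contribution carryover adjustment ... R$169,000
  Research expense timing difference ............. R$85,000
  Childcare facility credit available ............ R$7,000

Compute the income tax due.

R$135,540

Alternative floor tax:
  Adjusted income: R$520,000 + R$169,000 + R$85,000 = R$774,000
  Less exemption R$21,000 → base R$753,000
  R$753,000 × 18% = R$135,540

General income tax:
  R$293,000 × 6% = R$17,580
  R$40,000 × 16% = R$6,400
  R$187,000 × 30% = R$56,100
  → R$80,080
  Less childcare facility credit R$7,000 → R$73,080

R$135,540 > R$73,080, so the alternative floor tax is the binding amount.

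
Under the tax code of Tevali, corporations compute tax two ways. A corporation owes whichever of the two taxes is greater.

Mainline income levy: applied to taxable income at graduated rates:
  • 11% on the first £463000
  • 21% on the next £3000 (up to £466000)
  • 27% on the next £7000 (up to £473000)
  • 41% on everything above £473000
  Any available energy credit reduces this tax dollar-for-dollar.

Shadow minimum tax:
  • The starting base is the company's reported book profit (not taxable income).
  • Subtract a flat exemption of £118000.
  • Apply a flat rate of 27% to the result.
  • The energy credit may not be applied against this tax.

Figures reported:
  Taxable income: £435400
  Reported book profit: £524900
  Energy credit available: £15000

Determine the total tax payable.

£109863

Shadow minimum tax:
  Base (reported book profit): £524900
  Less exemption £118000 → base £406900
  £406900 × 27% = £109863

Mainline income levy:
  £435400 × 11% = £47894
  Less energy credit £15000 → £32894

£109863 > £32894, so the shadow minimum tax is the binding amount.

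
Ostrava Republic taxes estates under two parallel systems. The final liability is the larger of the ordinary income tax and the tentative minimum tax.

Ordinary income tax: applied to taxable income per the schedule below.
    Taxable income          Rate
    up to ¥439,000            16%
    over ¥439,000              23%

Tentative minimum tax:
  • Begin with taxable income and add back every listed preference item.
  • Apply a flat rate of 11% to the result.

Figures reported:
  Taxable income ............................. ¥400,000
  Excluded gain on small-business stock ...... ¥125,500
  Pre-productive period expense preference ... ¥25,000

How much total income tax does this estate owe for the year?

¥64,000

Tentative minimum tax:
  Adjusted income: ¥400,000 + ¥125,500 + ¥25,000 = ¥550,500
  ¥550,500 × 11% = ¥60,555

Ordinary income tax:
  ¥400,000 × 16% = ¥64,000

¥64,000 > ¥60,555, so the ordinary income tax governs.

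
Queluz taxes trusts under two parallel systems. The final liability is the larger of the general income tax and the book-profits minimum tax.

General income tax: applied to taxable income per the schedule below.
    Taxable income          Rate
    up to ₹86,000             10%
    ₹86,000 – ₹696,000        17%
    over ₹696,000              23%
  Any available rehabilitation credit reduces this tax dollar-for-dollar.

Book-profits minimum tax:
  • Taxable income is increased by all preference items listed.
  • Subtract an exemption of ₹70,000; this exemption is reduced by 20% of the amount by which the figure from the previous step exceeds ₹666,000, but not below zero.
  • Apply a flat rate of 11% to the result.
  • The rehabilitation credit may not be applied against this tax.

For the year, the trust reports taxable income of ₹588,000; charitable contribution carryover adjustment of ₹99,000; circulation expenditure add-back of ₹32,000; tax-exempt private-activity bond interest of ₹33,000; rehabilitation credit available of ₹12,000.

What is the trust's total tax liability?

₹81,940

Book-profits minimum tax:
  Adjusted income: ₹588,000 + ₹99,000 + ₹32,000 + ₹33,000 = ₹752,000
  Exemption: ₹70,000 − 20% × (₹752,000 − ₹666,000) = ₹70,000 − ₹17,200 = ₹52,800
  Base: ₹752,000 − ₹52,800 = ₹699,200
  ₹699,200 × 11% = ₹76,912

General income tax:
  ₹86,000 × 10% = ₹8,600
  ₹502,000 × 17% = ₹85,340
  → ₹93,940
  Less rehabilitation credit ₹12,000 → ₹81,940

₹81,940 > ₹76,912, so the general income tax governs.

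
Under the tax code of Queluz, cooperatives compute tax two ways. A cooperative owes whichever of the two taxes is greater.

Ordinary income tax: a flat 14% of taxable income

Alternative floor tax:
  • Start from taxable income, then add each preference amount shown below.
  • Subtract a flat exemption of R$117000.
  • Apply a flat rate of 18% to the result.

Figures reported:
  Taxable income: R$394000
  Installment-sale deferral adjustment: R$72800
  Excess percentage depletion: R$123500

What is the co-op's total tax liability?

Alternative floor tax:
  Adjusted income: R$394000 + R$72800 + R$123500 = R$590300
  Less exemption R$117000 → base R$473300
  R$473300 × 18% = R$85194

Ordinary income tax:
  R$394000 × 14% = R$55160

R$85194 > R$55160, so the alternative floor tax is the binding amount.

R$85194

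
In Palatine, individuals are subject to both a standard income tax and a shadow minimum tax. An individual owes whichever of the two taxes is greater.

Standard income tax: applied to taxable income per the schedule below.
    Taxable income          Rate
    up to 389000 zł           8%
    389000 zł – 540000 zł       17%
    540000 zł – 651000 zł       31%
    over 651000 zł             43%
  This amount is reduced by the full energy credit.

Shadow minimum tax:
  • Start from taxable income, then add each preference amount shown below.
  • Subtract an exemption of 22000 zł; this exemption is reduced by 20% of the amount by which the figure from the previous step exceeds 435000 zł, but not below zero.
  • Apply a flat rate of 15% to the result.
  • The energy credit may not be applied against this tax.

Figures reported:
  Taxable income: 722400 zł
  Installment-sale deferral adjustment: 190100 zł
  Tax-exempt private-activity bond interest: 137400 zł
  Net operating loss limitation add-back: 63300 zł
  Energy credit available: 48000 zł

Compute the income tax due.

166980 zł

Shadow minimum tax:
  Adjusted income: 722400 zł + 190100 zł + 137400 zł + 63300 zł = 1113200 zł
  Exemption: 20% × (1113200 zł − 435000 zł) = 135640 zł ≥ 22000 zł, so the exemption is fully phased out
  Base: 1113200 zł − 0 zł = 1113200 zł
  1113200 zł × 15% = 166980 zł

Standard income tax:
  389000 zł × 8% = 31120 zł
  151000 zł × 17% = 25670 zł
  111000 zł × 31% = 34410 zł
  71400 zł × 43% = 30702 zł
  → 121902 zł
  Less energy credit 48000 zł → 73902 zł

166980 zł > 73902 zł, so the shadow minimum tax is the binding amount.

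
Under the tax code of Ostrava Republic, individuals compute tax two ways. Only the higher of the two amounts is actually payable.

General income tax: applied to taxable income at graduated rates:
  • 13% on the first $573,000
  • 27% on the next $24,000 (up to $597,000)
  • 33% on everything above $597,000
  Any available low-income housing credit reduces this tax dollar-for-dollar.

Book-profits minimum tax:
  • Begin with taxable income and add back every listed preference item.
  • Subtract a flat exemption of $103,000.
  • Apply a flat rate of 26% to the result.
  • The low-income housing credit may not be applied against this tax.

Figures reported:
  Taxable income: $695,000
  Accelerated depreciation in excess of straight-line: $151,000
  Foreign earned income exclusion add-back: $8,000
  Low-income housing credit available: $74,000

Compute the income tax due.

General income tax:
  $573,000 × 13% = $74,490
  $24,000 × 27% = $6,480
  $98,000 × 33% = $32,340
  → $113,310
  Less low-income housing credit $74,000 → $39,310

Book-profits minimum tax:
  Adjusted income: $695,000 + $151,000 + $8,000 = $854,000
  Less exemption $103,000 → base $751,000
  $751,000 × 26% = $195,260

$195,260 > $39,310, so the book-profits minimum tax is the binding amount.

$195,260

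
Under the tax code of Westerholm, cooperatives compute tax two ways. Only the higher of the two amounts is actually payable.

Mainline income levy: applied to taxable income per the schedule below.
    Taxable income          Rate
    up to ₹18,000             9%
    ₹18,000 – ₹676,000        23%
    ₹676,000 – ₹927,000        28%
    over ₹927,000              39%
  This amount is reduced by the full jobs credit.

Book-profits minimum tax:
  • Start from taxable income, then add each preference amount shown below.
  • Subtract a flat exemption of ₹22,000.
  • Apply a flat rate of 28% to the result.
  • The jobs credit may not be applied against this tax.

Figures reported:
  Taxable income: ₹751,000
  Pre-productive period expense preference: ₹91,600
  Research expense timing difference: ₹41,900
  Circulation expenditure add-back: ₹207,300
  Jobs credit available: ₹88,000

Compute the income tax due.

₹299,544

Mainline income levy:
  ₹18,000 × 9% = ₹1,620
  ₹658,000 × 23% = ₹151,340
  ₹75,000 × 28% = ₹21,000
  → ₹173,960
  Less jobs credit ₹88,000 → ₹85,960

Book-profits minimum tax:
  Adjusted income: ₹751,000 + ₹91,600 + ₹41,900 + ₹207,300 = ₹1,091,800
  Less exemption ₹22,000 → base ₹1,069,800
  ₹1,069,800 × 28% = ₹299,544

₹299,544 > ₹85,960, so the book-profits minimum tax is the binding amount.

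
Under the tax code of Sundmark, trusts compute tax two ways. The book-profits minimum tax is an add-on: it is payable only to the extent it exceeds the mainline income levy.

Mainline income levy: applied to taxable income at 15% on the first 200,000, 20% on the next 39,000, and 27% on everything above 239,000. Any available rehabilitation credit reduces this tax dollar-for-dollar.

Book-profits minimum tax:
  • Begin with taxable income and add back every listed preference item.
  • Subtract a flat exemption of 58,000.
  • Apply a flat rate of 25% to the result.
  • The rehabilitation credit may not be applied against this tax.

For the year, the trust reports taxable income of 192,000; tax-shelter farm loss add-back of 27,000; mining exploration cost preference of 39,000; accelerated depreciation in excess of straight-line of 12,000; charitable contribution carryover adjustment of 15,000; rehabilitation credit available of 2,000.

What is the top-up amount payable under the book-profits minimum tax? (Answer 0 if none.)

29,950

Book-profits minimum tax:
  Adjusted income: 192,000 + 27,000 + 39,000 + 12,000 + 15,000 = 285,000
  Less exemption 58,000 → base 227,000
  227,000 × 25% = 56,750

Mainline income levy:
  192,000 × 15% = 28,800
  Less rehabilitation credit 2,000 → 26,800

Excess of book-profits minimum tax over mainline income levy: 56,750 − 26,800 = 29,950.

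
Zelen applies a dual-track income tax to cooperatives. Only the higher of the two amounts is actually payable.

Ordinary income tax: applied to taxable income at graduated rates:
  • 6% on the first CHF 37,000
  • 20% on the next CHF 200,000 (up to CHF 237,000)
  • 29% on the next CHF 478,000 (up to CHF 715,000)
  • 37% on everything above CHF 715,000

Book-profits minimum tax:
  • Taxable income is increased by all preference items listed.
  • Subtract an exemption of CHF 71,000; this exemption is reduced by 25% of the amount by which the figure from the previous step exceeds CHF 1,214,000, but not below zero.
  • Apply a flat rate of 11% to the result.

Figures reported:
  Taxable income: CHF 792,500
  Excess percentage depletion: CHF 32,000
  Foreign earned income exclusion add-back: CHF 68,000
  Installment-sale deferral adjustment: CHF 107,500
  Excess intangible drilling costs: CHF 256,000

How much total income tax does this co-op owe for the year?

Ordinary income tax:
  CHF 37,000 × 6% = CHF 2,220
  CHF 200,000 × 20% = CHF 40,000
  CHF 478,000 × 29% = CHF 138,620
  CHF 77,500 × 37% = CHF 28,675
  → CHF 209,515

Book-profits minimum tax:
  Adjusted income: CHF 792,500 + CHF 32,000 + CHF 68,000 + CHF 107,500 + CHF 256,000 = CHF 1,256,000
  Exemption: CHF 71,000 − 25% × (CHF 1,256,000 − CHF 1,214,000) = CHF 71,000 − CHF 10,500 = CHF 60,500
  Base: CHF 1,256,000 − CHF 60,500 = CHF 1,195,500
  CHF 1,195,500 × 11% = CHF 131,505

CHF 209,515 > CHF 131,505, so the ordinary income tax governs.

CHF 209,515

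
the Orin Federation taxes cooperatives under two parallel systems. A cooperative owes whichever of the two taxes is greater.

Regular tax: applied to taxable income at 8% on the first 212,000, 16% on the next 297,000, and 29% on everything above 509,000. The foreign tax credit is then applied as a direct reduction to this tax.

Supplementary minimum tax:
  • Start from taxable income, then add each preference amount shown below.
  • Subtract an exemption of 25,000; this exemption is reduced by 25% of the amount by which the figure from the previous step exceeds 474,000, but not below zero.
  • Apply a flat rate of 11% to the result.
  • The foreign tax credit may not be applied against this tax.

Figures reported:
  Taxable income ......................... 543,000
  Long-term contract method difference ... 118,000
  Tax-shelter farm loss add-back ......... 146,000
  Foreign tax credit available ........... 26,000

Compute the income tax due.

88,770

Supplementary minimum tax:
  Adjusted income: 543,000 + 118,000 + 146,000 = 807,000
  Exemption: 25% × (807,000 − 474,000) = 83,250 ≥ 25,000, so the exemption is fully phased out
  Base: 807,000 − 0 = 807,000
  807,000 × 11% = 88,770

Regular tax:
  212,000 × 8% = 16,960
  297,000 × 16% = 47,520
  34,000 × 29% = 9,860
  → 74,340
  Less foreign tax credit 26,000 → 48,340

88,770 > 48,340, so the supplementary minimum tax is the binding amount.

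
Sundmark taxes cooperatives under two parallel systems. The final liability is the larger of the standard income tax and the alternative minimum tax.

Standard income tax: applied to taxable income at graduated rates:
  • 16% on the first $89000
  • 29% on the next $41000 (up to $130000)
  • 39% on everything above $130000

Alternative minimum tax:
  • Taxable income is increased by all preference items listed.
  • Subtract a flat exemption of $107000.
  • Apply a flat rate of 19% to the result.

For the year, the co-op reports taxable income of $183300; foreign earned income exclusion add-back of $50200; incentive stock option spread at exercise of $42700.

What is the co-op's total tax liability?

$46917

Alternative minimum tax:
  Adjusted income: $183300 + $50200 + $42700 = $276200
  Less exemption $107000 → base $169200
  $169200 × 19% = $32148

Standard income tax:
  $89000 × 16% = $14240
  $41000 × 29% = $11890
  $53300 × 39% = $20787
  → $46917

$46917 > $32148, so the standard income tax governs.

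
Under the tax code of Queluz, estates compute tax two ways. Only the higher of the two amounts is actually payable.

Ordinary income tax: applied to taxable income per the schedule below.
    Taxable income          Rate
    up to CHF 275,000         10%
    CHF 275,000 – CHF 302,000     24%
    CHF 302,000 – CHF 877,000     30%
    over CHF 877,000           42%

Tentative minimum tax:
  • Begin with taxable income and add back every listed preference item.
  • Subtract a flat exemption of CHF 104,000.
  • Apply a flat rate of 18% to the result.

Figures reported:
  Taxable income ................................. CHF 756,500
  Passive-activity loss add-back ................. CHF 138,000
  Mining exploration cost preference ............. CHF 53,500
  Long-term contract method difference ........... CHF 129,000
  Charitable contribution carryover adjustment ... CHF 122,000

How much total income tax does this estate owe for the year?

CHF 197,100

Ordinary income tax:
  CHF 275,000 × 10% = CHF 27,500
  CHF 27,000 × 24% = CHF 6,480
  CHF 454,500 × 30% = CHF 136,350
  → CHF 170,330

Tentative minimum tax:
  Adjusted income: CHF 756,500 + CHF 138,000 + CHF 53,500 + CHF 129,000 + CHF 122,000 = CHF 1,199,000
  Less exemption CHF 104,000 → base CHF 1,095,000
  CHF 1,095,000 × 18% = CHF 197,100

CHF 197,100 > CHF 170,330, so the tentative minimum tax is the binding amount.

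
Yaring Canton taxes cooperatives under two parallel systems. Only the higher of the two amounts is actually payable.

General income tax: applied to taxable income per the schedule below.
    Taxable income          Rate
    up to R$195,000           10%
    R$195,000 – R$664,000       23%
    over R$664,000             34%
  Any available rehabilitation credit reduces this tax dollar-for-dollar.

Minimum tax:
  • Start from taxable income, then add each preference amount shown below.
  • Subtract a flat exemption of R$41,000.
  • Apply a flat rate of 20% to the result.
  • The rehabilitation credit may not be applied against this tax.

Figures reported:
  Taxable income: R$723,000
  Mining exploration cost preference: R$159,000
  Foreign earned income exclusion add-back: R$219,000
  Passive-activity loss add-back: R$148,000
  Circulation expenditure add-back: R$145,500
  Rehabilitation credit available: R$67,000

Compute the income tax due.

R$270,700

Minimum tax:
  Adjusted income: R$723,000 + R$159,000 + R$219,000 + R$148,000 + R$145,500 = R$1,394,500
  Less exemption R$41,000 → base R$1,353,500
  R$1,353,500 × 20% = R$270,700

General income tax:
  R$195,000 × 10% = R$19,500
  R$469,000 × 23% = R$107,870
  R$59,000 × 34% = R$20,060
  → R$147,430
  Less rehabilitation credit R$67,000 → R$80,430

R$270,700 > R$80,430, so the minimum tax is the binding amount.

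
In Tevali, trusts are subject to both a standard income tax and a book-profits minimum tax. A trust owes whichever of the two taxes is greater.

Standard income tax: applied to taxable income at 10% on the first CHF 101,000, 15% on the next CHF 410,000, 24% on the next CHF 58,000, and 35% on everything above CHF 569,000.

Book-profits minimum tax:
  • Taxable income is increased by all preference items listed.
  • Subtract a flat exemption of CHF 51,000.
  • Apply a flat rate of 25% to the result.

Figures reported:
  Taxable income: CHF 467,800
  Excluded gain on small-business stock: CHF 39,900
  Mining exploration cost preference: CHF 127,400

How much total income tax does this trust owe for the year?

CHF 146,025

Standard income tax:
  CHF 101,000 × 10% = CHF 10,100
  CHF 366,800 × 15% = CHF 55,020
  → CHF 65,120

Book-profits minimum tax:
  Adjusted income: CHF 467,800 + CHF 39,900 + CHF 127,400 = CHF 635,100
  Less exemption CHF 51,000 → base CHF 584,100
  CHF 584,100 × 25% = CHF 146,025

CHF 146,025 > CHF 65,120, so the book-profits minimum tax is the binding amount.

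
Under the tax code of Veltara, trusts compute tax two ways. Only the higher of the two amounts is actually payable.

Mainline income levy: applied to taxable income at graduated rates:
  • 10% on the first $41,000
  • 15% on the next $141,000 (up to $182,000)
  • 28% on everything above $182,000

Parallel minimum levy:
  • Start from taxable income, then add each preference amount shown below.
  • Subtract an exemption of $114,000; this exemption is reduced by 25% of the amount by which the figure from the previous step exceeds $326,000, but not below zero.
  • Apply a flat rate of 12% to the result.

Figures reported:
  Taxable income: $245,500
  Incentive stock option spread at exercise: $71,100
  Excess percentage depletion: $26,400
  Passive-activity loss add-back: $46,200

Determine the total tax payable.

Parallel minimum levy:
  Adjusted income: $245,500 + $71,100 + $26,400 + $46,200 = $389,200
  Exemption: $114,000 − 25% × ($389,200 − $326,000) = $114,000 − $15,800 = $98,200
  Base: $389,200 − $98,200 = $291,000
  $291,000 × 12% = $34,920

Mainline income levy:
  $41,000 × 10% = $4,100
  $141,000 × 15% = $21,150
  $63,500 × 28% = $17,780
  → $43,030

$43,030 > $34,920, so the mainline income levy governs.

$43,030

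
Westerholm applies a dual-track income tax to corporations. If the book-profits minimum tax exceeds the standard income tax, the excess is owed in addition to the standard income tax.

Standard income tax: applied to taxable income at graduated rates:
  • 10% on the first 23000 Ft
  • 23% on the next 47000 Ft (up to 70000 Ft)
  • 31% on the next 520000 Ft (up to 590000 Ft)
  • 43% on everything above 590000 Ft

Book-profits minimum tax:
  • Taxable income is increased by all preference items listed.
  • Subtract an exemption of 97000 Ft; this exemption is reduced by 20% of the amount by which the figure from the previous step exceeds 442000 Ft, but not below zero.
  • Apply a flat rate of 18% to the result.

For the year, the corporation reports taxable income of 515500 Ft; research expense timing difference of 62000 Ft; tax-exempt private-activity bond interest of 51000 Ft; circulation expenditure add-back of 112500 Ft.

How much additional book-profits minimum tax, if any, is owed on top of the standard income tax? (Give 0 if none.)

Book-profits minimum tax:
  Adjusted income: 515500 Ft + 62000 Ft + 51000 Ft + 112500 Ft = 741000 Ft
  Exemption: 97000 Ft − 20% × (741000 Ft − 442000 Ft) = 97000 Ft − 59800 Ft = 37200 Ft
  Base: 741000 Ft − 37200 Ft = 703800 Ft
  703800 Ft × 18% = 126684 Ft

Standard income tax:
  23000 Ft × 10% = 2300 Ft
  47000 Ft × 23% = 10810 Ft
  445500 Ft × 31% = 138105 Ft
  → 151215 Ft

126684 Ft ≤ 151215 Ft, so no add-on is due.

0 Ft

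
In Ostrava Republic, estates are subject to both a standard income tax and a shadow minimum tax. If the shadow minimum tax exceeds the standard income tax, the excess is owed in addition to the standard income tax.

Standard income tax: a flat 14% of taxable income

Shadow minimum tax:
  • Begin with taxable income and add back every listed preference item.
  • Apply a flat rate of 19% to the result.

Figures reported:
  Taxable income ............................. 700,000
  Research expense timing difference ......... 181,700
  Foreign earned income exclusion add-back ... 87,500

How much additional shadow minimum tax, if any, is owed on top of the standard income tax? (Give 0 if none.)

Standard income tax:
  700,000 × 14% = 98,000

Shadow minimum tax:
  Adjusted income: 700,000 + 181,700 + 87,500 = 969,200
  969,200 × 19% = 184,148

Excess of shadow minimum tax over standard income tax: 184,148 − 98,000 = 86,148.

86,148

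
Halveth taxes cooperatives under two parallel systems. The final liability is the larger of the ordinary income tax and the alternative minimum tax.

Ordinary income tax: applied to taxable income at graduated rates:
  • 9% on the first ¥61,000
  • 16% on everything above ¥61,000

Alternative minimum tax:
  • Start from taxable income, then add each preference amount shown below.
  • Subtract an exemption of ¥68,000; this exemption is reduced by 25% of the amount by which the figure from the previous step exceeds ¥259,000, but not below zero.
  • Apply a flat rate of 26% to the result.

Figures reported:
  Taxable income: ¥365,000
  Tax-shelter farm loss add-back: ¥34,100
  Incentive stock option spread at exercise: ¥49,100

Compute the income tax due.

Ordinary income tax:
  ¥61,000 × 9% = ¥5,490
  ¥304,000 × 16% = ¥48,640
  → ¥54,130

Alternative minimum tax:
  Adjusted income: ¥365,000 + ¥34,100 + ¥49,100 = ¥448,200
  Exemption: ¥68,000 − 25% × (¥448,200 − ¥259,000) = ¥68,000 − ¥47,300 = ¥20,700
  Base: ¥448,200 − ¥20,700 = ¥427,500
  ¥427,500 × 26% = ¥111,150

¥111,150 > ¥54,130, so the alternative minimum tax is the binding amount.

¥111,150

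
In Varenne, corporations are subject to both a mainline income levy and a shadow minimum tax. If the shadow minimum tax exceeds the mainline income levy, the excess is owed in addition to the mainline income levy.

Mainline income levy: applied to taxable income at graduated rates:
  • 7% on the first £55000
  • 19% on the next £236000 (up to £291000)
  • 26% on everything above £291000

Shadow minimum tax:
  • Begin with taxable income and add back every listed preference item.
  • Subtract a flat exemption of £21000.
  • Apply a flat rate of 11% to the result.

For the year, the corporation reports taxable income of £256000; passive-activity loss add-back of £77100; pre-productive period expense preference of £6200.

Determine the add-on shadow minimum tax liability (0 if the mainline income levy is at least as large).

£0

Shadow minimum tax:
  Adjusted income: £256000 + £77100 + £6200 = £339300
  Less exemption £21000 → base £318300
  £318300 × 11% = £35013

Mainline income levy:
  £55000 × 7% = £3850
  £201000 × 19% = £38190
  → £42040

£35013 ≤ £42040, so no add-on is due.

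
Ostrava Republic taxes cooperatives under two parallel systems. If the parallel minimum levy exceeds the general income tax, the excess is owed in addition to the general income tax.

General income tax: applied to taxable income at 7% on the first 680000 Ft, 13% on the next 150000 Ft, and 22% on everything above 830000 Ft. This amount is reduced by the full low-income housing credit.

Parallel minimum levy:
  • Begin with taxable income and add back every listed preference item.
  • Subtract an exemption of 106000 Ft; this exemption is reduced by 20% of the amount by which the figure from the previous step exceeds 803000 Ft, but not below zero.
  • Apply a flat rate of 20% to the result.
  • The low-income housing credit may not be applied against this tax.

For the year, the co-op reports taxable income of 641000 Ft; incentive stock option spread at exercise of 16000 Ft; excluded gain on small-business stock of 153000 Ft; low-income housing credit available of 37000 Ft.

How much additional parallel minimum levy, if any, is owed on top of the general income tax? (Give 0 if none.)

133210 Ft

Parallel minimum levy:
  Adjusted income: 641000 Ft + 16000 Ft + 153000 Ft = 810000 Ft
  Exemption: 106000 Ft − 20% × (810000 Ft − 803000 Ft) = 106000 Ft − 1400 Ft = 104600 Ft
  Base: 810000 Ft − 104600 Ft = 705400 Ft
  705400 Ft × 20% = 141080 Ft

General income tax:
  641000 Ft × 7% = 44870 Ft
  Less low-income housing credit 37000 Ft → 7870 Ft

Excess of parallel minimum levy over general income tax: 141080 Ft − 7870 Ft = 133210 Ft.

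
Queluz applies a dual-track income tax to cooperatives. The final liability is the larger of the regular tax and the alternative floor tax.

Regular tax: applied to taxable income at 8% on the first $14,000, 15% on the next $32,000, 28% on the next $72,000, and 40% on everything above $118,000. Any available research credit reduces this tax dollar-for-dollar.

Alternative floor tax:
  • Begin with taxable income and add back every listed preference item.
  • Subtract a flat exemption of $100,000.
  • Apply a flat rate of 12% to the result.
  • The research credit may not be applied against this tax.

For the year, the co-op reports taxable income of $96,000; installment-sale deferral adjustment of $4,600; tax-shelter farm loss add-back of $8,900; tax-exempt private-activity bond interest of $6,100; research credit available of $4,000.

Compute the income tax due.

$15,920

Regular tax:
  $14,000 × 8% = $1,120
  $32,000 × 15% = $4,800
  $50,000 × 28% = $14,000
  → $19,920
  Less research credit $4,000 → $15,920

Alternative floor tax:
  Adjusted income: $96,000 + $4,600 + $8,900 + $6,100 = $115,600
  Less exemption $100,000 → base $15,600
  $15,600 × 12% = $1,872

$15,920 > $1,872, so the regular tax governs.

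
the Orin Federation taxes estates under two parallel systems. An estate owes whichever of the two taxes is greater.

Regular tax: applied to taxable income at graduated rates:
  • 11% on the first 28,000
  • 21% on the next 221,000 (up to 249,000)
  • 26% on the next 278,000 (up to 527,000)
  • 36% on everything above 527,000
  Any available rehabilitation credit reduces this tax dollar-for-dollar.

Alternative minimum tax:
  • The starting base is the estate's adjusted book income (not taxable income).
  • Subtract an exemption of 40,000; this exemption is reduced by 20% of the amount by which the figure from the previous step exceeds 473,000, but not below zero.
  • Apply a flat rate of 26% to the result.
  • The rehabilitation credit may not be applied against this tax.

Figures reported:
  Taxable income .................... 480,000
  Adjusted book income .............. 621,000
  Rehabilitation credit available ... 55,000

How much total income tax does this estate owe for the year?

158,756

Regular tax:
  28,000 × 11% = 3,080
  221,000 × 21% = 46,410
  231,000 × 26% = 60,060
  → 109,550
  Less rehabilitation credit 55,000 → 54,550

Alternative minimum tax:
  Base (adjusted book income): 621,000
  Exemption: 40,000 − 20% × (621,000 − 473,000) = 40,000 − 29,600 = 10,400
  Base: 621,000 − 10,400 = 610,600
  610,600 × 26% = 158,756

158,756 > 54,550, so the alternative minimum tax is the binding amount.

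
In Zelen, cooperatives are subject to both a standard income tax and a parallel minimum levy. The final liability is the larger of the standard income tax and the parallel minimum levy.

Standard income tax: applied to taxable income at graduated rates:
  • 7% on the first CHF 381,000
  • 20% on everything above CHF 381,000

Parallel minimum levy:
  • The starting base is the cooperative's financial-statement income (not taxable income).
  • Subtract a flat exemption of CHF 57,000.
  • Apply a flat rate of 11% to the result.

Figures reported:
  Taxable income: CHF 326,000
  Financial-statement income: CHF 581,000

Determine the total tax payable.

CHF 57,640

Standard income tax:
  CHF 326,000 × 7% = CHF 22,820

Parallel minimum levy:
  Base (financial-statement income): CHF 581,000
  Less exemption CHF 57,000 → base CHF 524,000
  CHF 524,000 × 11% = CHF 57,640

CHF 57,640 > CHF 22,820, so the parallel minimum levy is the binding amount.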